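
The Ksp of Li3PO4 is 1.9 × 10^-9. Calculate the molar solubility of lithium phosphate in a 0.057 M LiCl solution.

Li3PO4(s) ⇌ 3 Li^+ + PO4^3-
Ksp = [Li^+]^3[PO4^3-]
If s mol/L dissolves here, [Li^+] = 0.057 + 3s ≈ 0.057, [PO4^3-] = s (since Li^+ from LiCl dominates).
Ksp ≈ (0.057)^3 × s
s = 1.0 × 10^-5 M
Check: 3s = 3.1 x 10^-5 ≪ 0.057, so the approximation is valid.

1.0 x 10^-5 M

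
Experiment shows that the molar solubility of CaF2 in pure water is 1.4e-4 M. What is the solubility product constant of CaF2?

CaF2(s) ⇌ Ca^2+ + 2 F^-
If s mol/L of CaF2 dissolves, [Ca^2+] = s and [F^-] = 2s.
Ksp = [Ca^2+][F^-]^2
So Ksp = s × (2s)^2 = 4s^3
Ksp = 4 × (1.4 × 10^-4)^3 = 1.1 × 10^-11

Ksp ≈ 1.1 x 10^-11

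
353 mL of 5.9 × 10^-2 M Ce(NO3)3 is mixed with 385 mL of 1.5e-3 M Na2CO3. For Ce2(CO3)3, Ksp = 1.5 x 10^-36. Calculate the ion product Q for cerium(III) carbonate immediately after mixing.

Total volume = 353 + 385 = 738 mL.
[Ce^3+] = 5.9 x 10^-2 × (353/738) = 2.82 x 10^-2 M
[CO3^2-] = 1.5 × 10^-3 × (385/738) = 7.83 x 10^-4 M
Ce2(CO3)3(s) <=> 2 Ce^3+ + 3 CO3^2-, so Q = [Ce^3+]^2[CO3^2-]^3
Q = (2.82 × 10^-2)^2(7.83 x 10^-4)^3 = 3.8 × 10^-13
Q > Ksp, so Ce2(CO3)3 will precipitate.

Q = 3.8 × 10^-13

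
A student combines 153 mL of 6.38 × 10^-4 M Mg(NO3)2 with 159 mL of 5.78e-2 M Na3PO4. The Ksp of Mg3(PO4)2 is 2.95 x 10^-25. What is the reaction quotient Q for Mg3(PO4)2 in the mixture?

Q ≈ 2.66e-14

Total volume = 153 + 159 = 312 mL.
[Mg^2+] = 6.38 × 10^-4 × (153/312) = 3.129 x 10^-4 M
[PO4^3-] = 5.78 × 10^-2 × (159/312) = 2.946 x 10^-2 M
Mg3(PO4)2(s) ⇌ 3 Mg^2+ + 2 PO4^3-, so Q = [Mg^2+]^3[PO4^3-]^2
Q = (3.129 × 10^-4)^3(2.946 × 10^-2)^2 = 2.66 × 10^-14
Q > Ksp, so Mg3(PO4)2 will precipitate.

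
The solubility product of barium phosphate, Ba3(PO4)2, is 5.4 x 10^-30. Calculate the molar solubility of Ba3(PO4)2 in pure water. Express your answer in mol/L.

Ba3(PO4)2(s) <=> 3 Ba^2+ + 2 PO4^3-
Ksp = [Ba^2+]^3[PO4^3-]^2
With molar solubility s: [Ba^2+] = 3s, [PO4^3-] = 2s.
Ksp = (3s)^3(2s)^2 = 108s^5
Solving, s = (5.4 x 10^-30/108)^(1/5) = 5.5 × 10^-7 M

5.5e-7 M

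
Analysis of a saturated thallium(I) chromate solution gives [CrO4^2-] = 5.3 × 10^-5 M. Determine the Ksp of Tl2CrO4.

Ksp ≈ 6.0 × 10^-13

Tl2CrO4(s) ⇌ 2 Tl^+ + CrO4^2-
Stoichiometry gives [Tl^+] = (2/1)[CrO4^2-] = 1.06 × 10^-4 M.
Ksp = [Tl^+]^2[CrO4^2-]
Ksp = (1.06 × 10^-4)^2 × 5.3 × 10^-5 = 6.0 × 10^-13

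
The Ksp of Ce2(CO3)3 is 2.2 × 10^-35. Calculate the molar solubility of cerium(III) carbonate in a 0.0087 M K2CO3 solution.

s = 2.9 × 10^-15 M

Ce2(CO3)3(s) <=> 2 Ce^3+ + 3 CO3^2-
Ksp = [Ce^3+]^2[CO3^2-]^3
Let s = moles of Ce2(CO3)3 that dissolve per litre. [Ce^3+] = 2s, [CO3^2-] = 0.0087 + 3s ≈ 0.0087 (common-ion effect: CO3^2- is already 0.0087 M).
Ksp ≈ (2s)^2 × (0.0087)^3
s = 2.9 × 10^-15 M
Check: 3s = 8.7 x 10^-15 ≪ 0.0087, so the approximation is valid.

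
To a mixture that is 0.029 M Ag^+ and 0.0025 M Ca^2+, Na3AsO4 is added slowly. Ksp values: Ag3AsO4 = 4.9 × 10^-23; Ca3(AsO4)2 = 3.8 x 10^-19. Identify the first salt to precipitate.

Ag3AsO4

Precipitation of each salt starts when its ion product equals its Ksp.
For Ag3AsO4: 4.9 × 10^-23 = (0.029)^3 × [AsO4^3-]  ⇒  [AsO4^3-] = 2.0 x 10^-18 M.
For Ca3(AsO4)2: 3.8 x 10^-19 = (0.0025)^3 × [AsO4^3-]^2  ⇒  [AsO4^3-] = 4.9 × 10^-6 M.
The salt with the lower threshold [AsO4^3-] precipitates first: Ag3AsO4.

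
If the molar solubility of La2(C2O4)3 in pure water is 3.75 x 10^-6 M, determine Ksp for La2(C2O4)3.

Ksp = 8.01 x 10^-26

La2(C2O4)3(s) <=> 2 La^3+(aq) + 3 C2O4^2-(aq)
If s mol/L of La2(C2O4)3 dissolves, [La^3+] = 2s and [C2O4^2-] = 3s.
Ksp = [La^3+]^2[C2O4^2-]^3
So Ksp = (2s)^2 × (3s)^3 = 108s^5
With s = 3.75 × 10^-6: Ksp = 8.01 x 10^-26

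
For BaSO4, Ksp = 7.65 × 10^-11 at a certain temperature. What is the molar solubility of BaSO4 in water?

BaSO4(s) <=> Ba^2+ + SO4^2-
Ksp = [Ba^2+][SO4^2-]
Let s = molar solubility. Then [Ba^2+] = s and [SO4^2-] = s.
Ksp = (s)(s) = s^2
s = (7.65 × 10^-11)^(1/2) = 8.75 x 10^-6 M

s = 8.75 × 10^-6 M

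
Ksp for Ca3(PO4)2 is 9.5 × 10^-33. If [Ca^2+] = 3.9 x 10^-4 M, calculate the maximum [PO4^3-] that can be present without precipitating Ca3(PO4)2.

1.3 × 10^-11 M

Ca3(PO4)2(s) ⇌ 3 Ca^2+ + 2 PO4^3-
Ksp = [Ca^2+]^3[PO4^3-]^2
Precipitation begins when Q = Ksp. With [Ca^2+] = 3.9 x 10^-4 M:
9.5 × 10^-33 = (3.9 x 10^-4)^3 × [PO4^3-]^2
[PO4^3-] = (9.5 × 10^-33 / 5.93 x 10^-11)^(1/2) = 1.3 x 10^-11 M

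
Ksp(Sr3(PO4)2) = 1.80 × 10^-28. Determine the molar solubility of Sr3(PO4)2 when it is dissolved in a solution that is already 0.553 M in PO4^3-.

Sr3(PO4)2(s) ⇌ 3 Sr^2+(aq) + 2 PO4^3-(aq)
Ksp = [Sr^2+]^3[PO4^3-]^2
Let s be the molar solubility in this solution. [Sr^2+] = 3s, [PO4^3-] = 0.553 + 2s ≈ 0.553 (common-ion effect: PO4^3- is already 0.553 M).
Ksp ≈ (3s)^3 × (0.553)^2
s = 2.79 × 10^-10 M
Check: 2s = 5.6 × 10^-10 ≪ 0.553, so the approximation is valid.

2.79 × 10^-10 M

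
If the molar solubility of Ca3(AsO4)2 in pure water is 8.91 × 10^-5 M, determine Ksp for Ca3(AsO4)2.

Ca3(AsO4)2(s) ⇌ 3 Ca^2+(aq) + 2 AsO4^3-(aq)
With molar solubility s: [Ca^2+] = 3s, [AsO4^3-] = 2s.
Ksp = [Ca^2+]^3[AsO4^3-]^2
So Ksp = (3s)^3 × (2s)^2 = 108s^5
With s = 8.91 × 10^-5: Ksp = 6.06 × 10^-19

Ksp ≈ 6.06e-19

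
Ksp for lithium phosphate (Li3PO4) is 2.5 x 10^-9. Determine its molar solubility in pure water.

Li3PO4(s) <=> 3 Li^+(aq) + PO4^3-(aq)
Ksp = [Li^+]^3[PO4^3-]
With molar solubility s: [Li^+] = 3s, [PO4^3-] = s.
Substituting: Ksp = (3s)^3s = 27s^4
s^4 = 2.5 x 10^-9 / 27, so s = 3.1 x 10^-3 M

s ≈ 3.1e-3 M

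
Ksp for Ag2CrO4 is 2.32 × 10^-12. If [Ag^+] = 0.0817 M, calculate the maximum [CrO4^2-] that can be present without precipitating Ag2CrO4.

[CrO4^2-] ≈ 3.48e-10 M

Ag2CrO4(s) <=> 2 Ag^+(aq) + CrO4^2-(aq)
Ksp = [Ag^+]^2[CrO4^2-]
Precipitation begins when Q = Ksp. With [Ag^+] = 0.0817 M:
2.32 × 10^-12 = (0.0817)^2 × [CrO4^2-]
[CrO4^2-] = (2.32 × 10^-12 / 6.675 × 10^-3) = 3.48 × 10^-10 M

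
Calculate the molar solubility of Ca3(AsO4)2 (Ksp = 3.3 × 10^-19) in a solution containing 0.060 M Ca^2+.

Ca3(AsO4)2(s) <=> 3 Ca^2+(aq) + 2 AsO4^3-(aq)
Ksp = [Ca^2+]^3[AsO4^3-]^2
If s mol/L dissolves here, [Ca^2+] = 0.060 + 3s ≈ 0.060, [AsO4^3-] = 2s (common-ion effect: Ca^2+ is already 0.060 M).
Ksp ≈ (0.060)^3 × (2s)^2
s = 2.0 × 10^-8 M
Check: 3s = 5.9 x 10^-8 ≪ 0.060, so the approximation is valid.

s = 2.0 x 10^-8 M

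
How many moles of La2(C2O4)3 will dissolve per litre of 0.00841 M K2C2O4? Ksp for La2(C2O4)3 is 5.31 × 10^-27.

La2(C2O4)3(s) <=> 2 La^3+(aq) + 3 C2O4^2-(aq)
Ksp = [La^3+]^2[C2O4^2-]^3
Let s = moles of La2(C2O4)3 that dissolve per litre. [La^3+] = 2s, [C2O4^2-] = 0.00841 + 3s ≈ 0.00841 (since C2O4^2- from K2C2O4 dominates).
Ksp ≈ (2s)^2 × (0.00841)^3
s = 4.72 × 10^-11 M
Check: 3s = 1.4 x 10^-10 ≪ 0.00841, so the approximation is valid.

4.72 x 10^-11 M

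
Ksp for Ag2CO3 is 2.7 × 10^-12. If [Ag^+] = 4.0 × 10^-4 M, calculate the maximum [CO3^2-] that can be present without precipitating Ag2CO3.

1.7 × 10^-5 M

Ag2CO3(s) <=> 2 Ag^+(aq) + CO3^2-(aq)
Ksp = [Ag^+]^2[CO3^2-]
Precipitation begins when Q = Ksp. With [Ag^+] = 4.0 × 10^-4 M:
2.7 × 10^-12 = (4.0 × 10^-4)^2 × [CO3^2-]
[CO3^2-] = (2.7 × 10^-12 / 1.60 x 10^-7) = 1.7 × 10^-5 M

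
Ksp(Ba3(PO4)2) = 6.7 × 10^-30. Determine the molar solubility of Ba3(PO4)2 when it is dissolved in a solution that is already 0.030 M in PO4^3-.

Ba3(PO4)2(s) ⇌ 3 Ba^2+(aq) + 2 PO4^3-(aq)
Ksp = [Ba^2+]^3[PO4^3-]^2
Let s be the molar solubility in this solution. [Ba^2+] = 3s, [PO4^3-] = 0.030 + 2s ≈ 0.030 (since the PO4^3- already present dominates).
Ksp ≈ (3s)^3 × (0.030)^2
s = 6.5 × 10^-10 M
Check: 2s = 1.3 × 10^-9 ≪ 0.030, so the approximation is valid.

s = 6.5e-10 M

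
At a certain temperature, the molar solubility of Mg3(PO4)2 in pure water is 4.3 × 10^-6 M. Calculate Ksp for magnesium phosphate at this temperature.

Mg3(PO4)2(s) <=> 3 Mg^2+(aq) + 2 PO4^3-(aq)
For each mole of Mg3(PO4)2 that dissolves: [Mg^2+] = 3s, [PO4^3-] = 2s.
Ksp = [Mg^2+]^3[PO4^3-]^2
So Ksp = (3s)^3 × (2s)^2 = 108s^5
With s = 4.3 x 10^-6: Ksp = 1.6 x 10^-25

Ksp ≈ 1.6 × 10^-25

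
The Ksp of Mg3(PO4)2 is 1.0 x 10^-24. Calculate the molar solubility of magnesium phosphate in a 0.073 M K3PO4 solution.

Mg3(PO4)2(s) <=> 3 Mg^2+ + 2 PO4^3-
Ksp = [Mg^2+]^3[PO4^3-]^2
If s mol/L dissolves here, [Mg^2+] = 3s, [PO4^3-] = 0.073 + 2s ≈ 0.073 (Ksp is small, so little additional dissolves).
Ksp ≈ (3s)^3 × (0.073)^2
s = 1.9 × 10^-8 M
Check: 2s = 3.8 × 10^-8 ≪ 0.073, so the approximation is valid.

s ≈ 1.9 × 10^-8 M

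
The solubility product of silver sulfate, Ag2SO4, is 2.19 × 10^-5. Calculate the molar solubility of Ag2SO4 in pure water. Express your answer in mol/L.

Ag2SO4(s) ⇌ 2 Ag^+ + SO4^2-
Ksp = [Ag^+]^2[SO4^2-]
If s mol/L of Ag2SO4 dissolves, [Ag^+] = 2s and [SO4^2-] = s.
Ksp = (2s)^2s = 4s^3
s = (2.19 × 10^-5 / 4)^(1/3) = 1.76 × 10^-2 M

s = 1.76 × 10^-2 M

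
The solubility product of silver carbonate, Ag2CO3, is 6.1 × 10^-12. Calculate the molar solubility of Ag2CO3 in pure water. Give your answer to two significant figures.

Ag2CO3(s) ⇌ 2 Ag^+(aq) + CO3^2-(aq)
Ksp = [Ag^+]^2[CO3^2-]
With molar solubility s: [Ag^+] = 2s, [CO3^2-] = s.
So Ksp = (2s)^2 × s = 4s^3
s = (6.1 × 10^-12 / 4)^(1/3) = 1.2 × 10^-4 M

1.2 x 10^-4 M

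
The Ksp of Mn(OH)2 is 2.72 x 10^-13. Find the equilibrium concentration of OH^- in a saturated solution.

[OH^-] = 8.16 x 10^-5 M

Mn(OH)2(s) ⇌ Mn^2+ + 2 OH^-
Ksp = [Mn^2+][OH^-]^2
With molar solubility s: [Mn^2+] = s, [OH^-] = 2s.
So Ksp = s × (2s)^2 = 4s^3
s = (2.72 x 10^-13 / 4)^(1/3) = 4.082 x 10^-5 M
[OH^-] = 2s = 8.16 × 10^-5 M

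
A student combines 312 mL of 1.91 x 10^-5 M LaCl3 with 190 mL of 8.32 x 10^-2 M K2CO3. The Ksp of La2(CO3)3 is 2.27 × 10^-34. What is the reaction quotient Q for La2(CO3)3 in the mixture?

Q ≈ 4.40e-15

Total volume = 312 + 190 = 502 mL.
[La^3+] = 1.91 × 10^-5 × (312/502) = 1.187 x 10^-5 M
[CO3^2-] = 8.32 × 10^-2 × (190/502) = 3.149 × 10^-2 M
La2(CO3)3(s) <=> 2 La^3+ + 3 CO3^2-, so Q = [La^3+]^2[CO3^2-]^3
Q = (1.187 × 10^-5)^2(3.149 x 10^-2)^3 = 4.40 × 10^-15
Q > Ksp, so La2(CO3)3 will precipitate.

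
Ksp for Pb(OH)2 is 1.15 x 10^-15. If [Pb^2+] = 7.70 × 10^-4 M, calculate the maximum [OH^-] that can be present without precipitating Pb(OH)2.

Pb(OH)2(s) ⇌ Pb^2+(aq) + 2 OH^-(aq)
Ksp = [Pb^2+][OH^-]^2
Precipitation begins when Q = Ksp. With [Pb^2+] = 7.70 × 10^-4 M:
1.15 x 10^-15 = (7.70 × 10^-4) × [OH^-]^2
[OH^-] = (1.15 x 10^-15 / 7.70 x 10^-4)^(1/2) = 1.22 x 10^-6 M

[OH^-] ≈ 1.22 × 10^-6 M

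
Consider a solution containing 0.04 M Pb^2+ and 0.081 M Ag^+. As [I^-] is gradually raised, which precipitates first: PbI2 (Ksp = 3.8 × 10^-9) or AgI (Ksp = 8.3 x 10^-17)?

Precipitation of each salt starts when its ion product equals its Ksp.
For PbI2: 3.8 × 10^-9 = 0.04 × [I^-]^2  ⇒  [I^-] = 3.1 × 10^-4 M.
For AgI: 8.3 x 10^-17 = 0.081 × [I^-]  ⇒  [I^-] = 1.0 x 10^-15 M.
The salt with the lower threshold [I^-] precipitates first: AgI.

AgI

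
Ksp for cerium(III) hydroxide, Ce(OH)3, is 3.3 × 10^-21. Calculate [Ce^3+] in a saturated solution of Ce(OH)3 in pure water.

[Ce^3+] ≈ 3.3 x 10^-6 M

Ce(OH)3(s) ⇌ Ce^3+(aq) + 3 OH^-(aq)
Ksp = [Ce^3+][OH^-]^3
Let s = molar solubility. Then [Ce^3+] = s and [OH^-] = 3s.
So Ksp = s × (3s)^3 = 27s^4
Solving, s = (3.3 × 10^-21/27)^(1/4) = 3.32 x 10^-6 M
[Ce^3+] = s = 3.3 × 10^-6 M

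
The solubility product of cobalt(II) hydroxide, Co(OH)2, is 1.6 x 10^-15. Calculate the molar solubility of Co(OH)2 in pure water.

Co(OH)2(s) <=> Co^2+ + 2 OH^-
Ksp = [Co^2+][OH^-]^2
With molar solubility s: [Co^2+] = s, [OH^-] = 2s.
Ksp = s(2s)^2 = 4s^3
s = (1.6 x 10^-15 / 4)^(1/3) = 7.4 × 10^-6 M

7.4 x 10^-6 M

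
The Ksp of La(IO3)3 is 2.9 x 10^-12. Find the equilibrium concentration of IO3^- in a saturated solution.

La(IO3)3(s) <=> La^3+ + 3 IO3^-
Ksp = [La^3+][IO3^-]^3
For each mole of La(IO3)3 that dissolves: [La^3+] = s, [IO3^-] = 3s.
So Ksp = s × (3s)^3 = 27s^4
s = (2.9 x 10^-12 / 27)^(1/4) = 5.72 × 10^-4 M
[IO3^-] = 3s = 1.7 × 10^-3 M

[IO3^-] = 1.7 × 10^-3 M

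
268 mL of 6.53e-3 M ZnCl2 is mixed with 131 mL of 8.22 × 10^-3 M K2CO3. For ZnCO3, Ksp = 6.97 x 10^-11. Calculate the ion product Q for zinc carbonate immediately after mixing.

Total volume = 268 + 131 = 399 mL.
[Zn^2+] = 6.53 x 10^-3 × (268/399) = 4.386 x 10^-3 M
[CO3^2-] = 8.22 x 10^-3 × (131/399) = 2.699 x 10^-3 M
ZnCO3(s) ⇌ Zn^2+(aq) + CO3^2-(aq), so Q = [Zn^2+][CO3^2-]
Q = (4.386 x 10^-3)(2.699 × 10^-3) = 1.18 x 10^-5
Q > Ksp, so ZnCO3 will precipitate.

1.18 × 10^-5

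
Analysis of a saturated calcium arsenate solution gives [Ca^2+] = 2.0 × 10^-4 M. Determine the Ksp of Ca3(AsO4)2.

Ca3(AsO4)2(s) ⇌ 3 Ca^2+(aq) + 2 AsO4^3-(aq)
Stoichiometry gives [AsO4^3-] = (2/3)[Ca^2+] = 1.33 x 10^-4 M.
Ksp = [Ca^2+]^3[AsO4^3-]^2
Ksp = (2.0 x 10^-4)^3 × (1.33 × 10^-4)^2 = 1.4 x 10^-19

Ksp = 1.4e-19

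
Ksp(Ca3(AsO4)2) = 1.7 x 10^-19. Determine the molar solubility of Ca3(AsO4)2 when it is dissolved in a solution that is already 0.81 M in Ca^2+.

2.8 × 10^-10 M

Ca3(AsO4)2(s) ⇌ 3 Ca^2+ + 2 AsO4^3-
Ksp = [Ca^2+]^3[AsO4^3-]^2
Let s = moles of Ca3(AsO4)2 that dissolve per litre. [Ca^2+] = 0.81 + 3s ≈ 0.81, [AsO4^3-] = 2s (common-ion effect: Ca^2+ is already 0.81 M).
Ksp ≈ (0.81)^3 × (2s)^2
s = 2.8 × 10^-10 M
Check: 3s = 8.5 x 10^-10 ≪ 0.81, so the approximation is valid.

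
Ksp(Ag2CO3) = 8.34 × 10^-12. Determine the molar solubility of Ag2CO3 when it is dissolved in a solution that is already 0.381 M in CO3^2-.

s = 2.34e-6 M

Ag2CO3(s) ⇌ 2 Ag^+ + CO3^2-
Ksp = [Ag^+]^2[CO3^2-]
Let s = moles of Ag2CO3 that dissolve per litre. [Ag^+] = 2s, [CO3^2-] = 0.381 + s ≈ 0.381 (common-ion effect: CO3^2- is already 0.381 M).
Ksp ≈ (2s)^2 × 0.381
s = 2.34 × 10^-6 M
Check: s = 2.3 × 10^-6 ≪ 0.381, so the approximation is valid.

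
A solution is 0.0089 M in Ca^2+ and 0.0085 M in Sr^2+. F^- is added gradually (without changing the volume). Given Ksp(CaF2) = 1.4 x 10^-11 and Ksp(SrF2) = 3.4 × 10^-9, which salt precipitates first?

Each salt begins to precipitate when Q = Ksp, i.e. when [F^-] reaches its threshold.
For CaF2: 1.4 x 10^-11 = 0.0089 × [F^-]^2  ⇒  [F^-] = 4.0 x 10^-5 M.
For SrF2: 3.4 × 10^-9 = 0.0085 × [F^-]^2  ⇒  [F^-] = 6.3 × 10^-4 M.
The salt with the lower threshold [F^-] precipitates first: CaF2.

CaF2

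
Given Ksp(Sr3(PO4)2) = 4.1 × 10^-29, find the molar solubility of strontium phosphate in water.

8.2 x 10^-7 M

Sr3(PO4)2(s) <=> 3 Sr^2+(aq) + 2 PO4^3-(aq)
Ksp = [Sr^2+]^3[PO4^3-]^2
Let s = molar solubility. Then [Sr^2+] = 3s and [PO4^3-] = 2s.
Substituting: Ksp = (3s)^3(2s)^2 = 108s^5
s^5 = 4.1 × 10^-29 / 108, so s = 8.2 x 10^-7 M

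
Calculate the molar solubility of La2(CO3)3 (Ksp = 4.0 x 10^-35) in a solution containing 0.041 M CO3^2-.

La2(CO3)3(s) <=> 2 La^3+ + 3 CO3^2-
Ksp = [La^3+]^2[CO3^2-]^3
If s mol/L dissolves here, [La^3+] = 2s, [CO3^2-] = 0.041 + 3s ≈ 0.041 (common-ion effect: CO3^2- is already 0.041 M).
Ksp ≈ (2s)^2 × (0.041)^3
s = 3.8 x 10^-16 M
Check: 3s = 1.1 x 10^-15 ≪ 0.041, so the approximation is valid.

s ≈ 3.8 x 10^-16 M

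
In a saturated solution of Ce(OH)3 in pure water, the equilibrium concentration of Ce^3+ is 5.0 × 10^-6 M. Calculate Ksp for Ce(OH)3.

Ksp ≈ 1.7 × 10^-20

Ce(OH)3(s) ⇌ Ce^3+(aq) + 3 OH^-(aq)
Stoichiometry gives [OH^-] = (3/1)[Ce^3+] = 1.50 x 10^-5 M.
Ksp = [Ce^3+][OH^-]^3
Ksp = 5.0 x 10^-6 × (1.50 × 10^-5)^3 = 1.7 × 10^-20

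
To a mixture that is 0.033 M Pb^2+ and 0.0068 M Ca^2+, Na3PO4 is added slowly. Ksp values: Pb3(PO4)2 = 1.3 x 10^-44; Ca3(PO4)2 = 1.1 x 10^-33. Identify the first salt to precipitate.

Pb3(PO4)2

Each salt begins to precipitate when Q = Ksp, i.e. when [PO4^3-] reaches its threshold.
For Pb3(PO4)2: 1.3 x 10^-44 = (0.033)^3 × [PO4^3-]^2  ⇒  [PO4^3-] = 1.9 × 10^-20 M.
For Ca3(PO4)2: 1.1 x 10^-33 = (0.0068)^3 × [PO4^3-]^2  ⇒  [PO4^3-] = 5.9 × 10^-14 M.
The salt with the lower threshold [PO4^3-] precipitates first: Pb3(PO4)2.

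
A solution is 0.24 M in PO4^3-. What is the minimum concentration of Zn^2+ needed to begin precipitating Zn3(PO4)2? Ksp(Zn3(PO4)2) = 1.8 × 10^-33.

3.1 × 10^-11 M

Zn3(PO4)2(s) ⇌ 3 Zn^2+(aq) + 2 PO4^3-(aq)
Ksp = [Zn^2+]^3[PO4^3-]^2
Precipitation begins when Q = Ksp. With [PO4^3-] = 0.24 M:
1.8 × 10^-33 = (0.24)^2 × [Zn^2+]^3
[Zn^2+] = (1.8 × 10^-33 / 5.76 × 10^-2)^(1/3) = 3.1 × 10^-11 M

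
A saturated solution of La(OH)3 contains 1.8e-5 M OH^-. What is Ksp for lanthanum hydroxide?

La(OH)3(s) ⇌ La^3+(aq) + 3 OH^-(aq)
Stoichiometry gives [La^3+] = (1/3)[OH^-] = 6.00 × 10^-6 M.
Ksp = [La^3+][OH^-]^3
Ksp = 6.00 × 10^-6 × (1.8 × 10^-5)^3 = 3.5 × 10^-20

3.5e-20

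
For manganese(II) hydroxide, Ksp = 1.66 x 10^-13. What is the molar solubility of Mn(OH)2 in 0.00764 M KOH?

Mn(OH)2(s) <=> Mn^2+(aq) + 2 OH^-(aq)
Ksp = [Mn^2+][OH^-]^2
Let s = moles of Mn(OH)2 that dissolve per litre. [Mn^2+] = s, [OH^-] = 0.00764 + 2s ≈ 0.00764 (since OH^- from KOH dominates).
Ksp ≈ s × (0.00764)^2
s = 2.84 × 10^-9 M
Check: 2s = 5.7 × 10^-9 ≪ 0.00764, so the approximation is valid.

2.84 x 10^-9 M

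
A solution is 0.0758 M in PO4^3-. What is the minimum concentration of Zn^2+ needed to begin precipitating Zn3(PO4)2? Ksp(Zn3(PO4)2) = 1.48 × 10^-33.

Zn3(PO4)2(s) ⇌ 3 Zn^2+(aq) + 2 PO4^3-(aq)
Ksp = [Zn^2+]^3[PO4^3-]^2
Precipitation begins when Q = Ksp. With [PO4^3-] = 0.0758 M:
1.48 × 10^-33 = (0.0758)^2 × [Zn^2+]^3
[Zn^2+] = (1.48 × 10^-33 / 5.746 x 10^-3)^(1/3) = 6.36 x 10^-11 M

[Zn^2+] = 6.36 x 10^-11 M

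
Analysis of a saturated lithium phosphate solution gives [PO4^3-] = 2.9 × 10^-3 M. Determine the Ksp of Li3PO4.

1.9e-9

Li3PO4(s) <=> 3 Li^+(aq) + PO4^3-(aq)
Stoichiometry gives [Li^+] = (3/1)[PO4^3-] = 8.70 × 10^-3 M.
Ksp = [Li^+]^3[PO4^3-]
Ksp = (8.70 x 10^-3)^3 × 2.9 × 10^-3 = 1.9 × 10^-9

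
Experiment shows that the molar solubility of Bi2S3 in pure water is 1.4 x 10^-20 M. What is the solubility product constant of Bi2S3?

Bi2S3(s) ⇌ 2 Bi^3+ + 3 S^2-
For each mole of Bi2S3 that dissolves: [Bi^3+] = 2s, [S^2-] = 3s.
Ksp = [Bi^3+]^2[S^2-]^3
Ksp = (2s)^2(3s)^3 = 108s^5
Ksp = 108 × (1.4 x 10^-20)^5 = 5.8 × 10^-98

5.8 × 10^-98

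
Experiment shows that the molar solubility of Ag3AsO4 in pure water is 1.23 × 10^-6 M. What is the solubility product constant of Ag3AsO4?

Ksp ≈ 6.18e-23

Ag3AsO4(s) ⇌ 3 Ag^+(aq) + AsO4^3-(aq)
Let s = molar solubility. Then [Ag^+] = 3s and [AsO4^3-] = s.
Ksp = [Ag^+]^3[AsO4^3-]
Substituting: Ksp = (3s)^3s = 27s^4
With s = 1.23 x 10^-6: Ksp = 6.18 x 10^-23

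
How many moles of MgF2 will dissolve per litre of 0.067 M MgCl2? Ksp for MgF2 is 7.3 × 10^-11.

1.7 × 10^-5 M

MgF2(s) ⇌ Mg^2+(aq) + 2 F^-(aq)
Ksp = [Mg^2+][F^-]^2
Let s be the molar solubility in this solution. [Mg^2+] = 0.067 + s ≈ 0.067, [F^-] = 2s (Ksp is small, so little additional dissolves).
Ksp ≈ 0.067 × (2s)^2
s = 1.7 × 10^-5 M
Check: s = 1.7 x 10^-5 ≪ 0.067, so the approximation is valid.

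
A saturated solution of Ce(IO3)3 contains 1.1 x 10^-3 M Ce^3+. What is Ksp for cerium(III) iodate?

Ce(IO3)3(s) <=> Ce^3+(aq) + 3 IO3^-(aq)
Stoichiometry gives [IO3^-] = (3/1)[Ce^3+] = 3.30 × 10^-3 M.
Ksp = [Ce^3+][IO3^-]^3
Ksp = 1.1 x 10^-3 × (3.30 x 10^-3)^3 = 4.0 x 10^-11

4.0 × 10^-11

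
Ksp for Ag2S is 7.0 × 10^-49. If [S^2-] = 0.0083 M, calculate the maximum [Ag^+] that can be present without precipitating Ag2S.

[Ag^+] ≈ 9.2 x 10^-24 M

Ag2S(s) ⇌ 2 Ag^+ + S^2-
Ksp = [Ag^+]^2[S^2-]
Precipitation begins when Q = Ksp. With [S^2-] = 0.0083 M:
7.0 × 10^-49 = (0.0083) × [Ag^+]^2
[Ag^+] = (7.0 × 10^-49 / 8.3 × 10^-3)^(1/2) = 9.2 × 10^-24 M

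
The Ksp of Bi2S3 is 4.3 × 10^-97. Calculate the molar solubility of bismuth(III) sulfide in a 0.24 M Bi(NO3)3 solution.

Bi2S3(s) ⇌ 2 Bi^3+ + 3 S^2-
Ksp = [Bi^3+]^2[S^2-]^3
Let s = moles of Bi2S3 that dissolve per litre. [Bi^3+] = 0.24 + 2s ≈ 0.24, [S^2-] = 3s (common-ion effect: Bi^3+ is already 0.24 M).
Ksp ≈ (0.24)^2 × (3s)^3
s = 6.5 × 10^-33 M
Check: 2s = 1.3 × 10^-32 ≪ 0.24, so the approximation is valid.

s ≈ 6.5 x 10^-33 M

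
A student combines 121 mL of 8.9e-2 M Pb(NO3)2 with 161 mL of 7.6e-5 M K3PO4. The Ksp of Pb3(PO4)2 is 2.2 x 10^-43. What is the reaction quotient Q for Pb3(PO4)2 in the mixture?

Total volume = 121 + 161 = 282 mL.
[Pb^2+] = 8.9 × 10^-2 × (121/282) = 3.82 × 10^-2 M
[PO4^3-] = 7.6 × 10^-5 × (161/282) = 4.34 × 10^-5 M
Pb3(PO4)2(s) ⇌ 3 Pb^2+ + 2 PO4^3-, so Q = [Pb^2+]^3[PO4^3-]^2
Q = (3.82 x 10^-2)^3(4.34 × 10^-5)^2 = 1.0 × 10^-13
Q > Ksp, so Pb3(PO4)2 will precipitate.

Q ≈ 1.0e-13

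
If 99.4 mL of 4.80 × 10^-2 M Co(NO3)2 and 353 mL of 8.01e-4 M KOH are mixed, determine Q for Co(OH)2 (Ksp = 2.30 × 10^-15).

Q ≈ 4.12e-9

Total volume = 99.4 + 353 = 452.4 mL.
[Co^2+] = 4.80 × 10^-2 × (99.4/452.4) = 1.055 × 10^-2 M
[OH^-] = 8.01 × 10^-4 × (353/452.4) = 6.250 × 10^-4 M
Co(OH)2(s) ⇌ Co^2+ + 2 OH^-, so Q = [Co^2+][OH^-]^2
Q = (1.055 × 10^-2)(6.250 × 10^-4)^2 = 4.12 × 10^-9
Q > Ksp, so Co(OH)2 will precipitate.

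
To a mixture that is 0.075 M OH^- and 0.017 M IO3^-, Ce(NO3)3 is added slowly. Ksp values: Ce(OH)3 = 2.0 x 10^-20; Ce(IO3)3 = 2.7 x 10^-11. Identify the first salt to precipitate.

Each salt begins to precipitate when Q = Ksp, i.e. when [Ce^3+] reaches its threshold.
For Ce(OH)3: 2.0 x 10^-20 = (0.075)^3 × [Ce^3+]  ⇒  [Ce^3+] = 4.7 × 10^-17 M.
For Ce(IO3)3: 2.7 x 10^-11 = (0.017)^3 × [Ce^3+]  ⇒  [Ce^3+] = 5.5 × 10^-6 M.
The salt with the lower threshold [Ce^3+] precipitates first: Ce(OH)3.

Ce(OH)3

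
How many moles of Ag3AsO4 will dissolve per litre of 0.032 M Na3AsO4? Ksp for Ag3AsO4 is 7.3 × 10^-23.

4.4 × 10^-8 M

Ag3AsO4(s) <=> 3 Ag^+ + AsO4^3-
Ksp = [Ag^+]^3[AsO4^3-]
If s mol/L dissolves here, [Ag^+] = 3s, [AsO4^3-] = 0.032 + s ≈ 0.032 (Ksp is small, so little additional dissolves).
Ksp ≈ (3s)^3 × 0.032
s = 4.4 x 10^-8 M
Check: s = 4.4 × 10^-8 ≪ 0.032, so the approximation is valid.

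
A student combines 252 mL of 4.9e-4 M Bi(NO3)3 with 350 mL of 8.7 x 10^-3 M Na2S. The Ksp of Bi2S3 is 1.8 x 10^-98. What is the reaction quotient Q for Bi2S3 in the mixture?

Total volume = 252 + 350 = 602 mL.
[Bi^3+] = 4.9 × 10^-4 × (252/602) = 2.05 × 10^-4 M
[S^2-] = 8.7 × 10^-3 × (350/602) = 5.06 × 10^-3 M
Bi2S3(s) <=> 2 Bi^3+ + 3 S^2-, so Q = [Bi^3+]^2[S^2-]^3
Q = (2.05 x 10^-4)^2(5.06 × 10^-3)^3 = 5.4 × 10^-15
Q > Ksp, so Bi2S3 will precipitate.

Q ≈ 5.4 × 10^-15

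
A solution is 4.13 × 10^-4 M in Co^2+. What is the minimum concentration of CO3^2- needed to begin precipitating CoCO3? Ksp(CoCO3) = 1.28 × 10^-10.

CoCO3(s) ⇌ Co^2+(aq) + CO3^2-(aq)
Ksp = [Co^2+][CO3^2-]
Precipitation begins when Q = Ksp. With [Co^2+] = 4.13 × 10^-4 M:
1.28 × 10^-10 = (4.13 × 10^-4) × [CO3^2-]
[CO3^2-] = (1.28 × 10^-10 / 4.13 × 10^-4) = 3.10 × 10^-7 M

[CO3^2-] = 3.10 × 10^-7 M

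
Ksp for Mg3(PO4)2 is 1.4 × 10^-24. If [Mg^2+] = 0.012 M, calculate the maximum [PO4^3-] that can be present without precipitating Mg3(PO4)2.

Mg3(PO4)2(s) ⇌ 3 Mg^2+(aq) + 2 PO4^3-(aq)
Ksp = [Mg^2+]^3[PO4^3-]^2
Precipitation begins when Q = Ksp. With [Mg^2+] = 0.012 M:
1.4 × 10^-24 = (0.012)^3 × [PO4^3-]^2
[PO4^3-] = (1.4 × 10^-24 / 1.73 × 10^-6)^(1/2) = 9.0 x 10^-10 M

[PO4^3-] = 9.0 x 10^-10 M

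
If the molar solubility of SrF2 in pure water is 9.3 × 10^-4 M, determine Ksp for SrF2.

Ksp = 3.2e-9

SrF2(s) <=> Sr^2+ + 2 F^-
If s mol/L of SrF2 dissolves, [Sr^2+] = s and [F^-] = 2s.
Ksp = [Sr^2+][F^-]^2
Substituting: Ksp = s(2s)^2 = 4s^3
With s = 9.3 × 10^-4: Ksp = 3.2 x 10^-9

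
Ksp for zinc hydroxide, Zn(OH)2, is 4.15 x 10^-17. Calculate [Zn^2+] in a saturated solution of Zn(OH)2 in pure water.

Zn(OH)2(s) ⇌ Zn^2+(aq) + 2 OH^-(aq)
Ksp = [Zn^2+][OH^-]^2
If s mol/L of Zn(OH)2 dissolves, [Zn^2+] = s and [OH^-] = 2s.
Ksp = s(2s)^2 = 4s^3
s^3 = 4.15 x 10^-17 / 4, so s = 2.181 × 10^-6 M
[Zn^2+] = s = 2.18 × 10^-6 M

2.18 × 10^-6 M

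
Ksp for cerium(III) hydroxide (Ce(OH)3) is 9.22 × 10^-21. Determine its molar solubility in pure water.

Ce(OH)3(s) <=> Ce^3+(aq) + 3 OH^-(aq)
Ksp = [Ce^3+][OH^-]^3
With molar solubility s: [Ce^3+] = s, [OH^-] = 3s.
Ksp = s(3s)^3 = 27s^4
Solving, s = (9.22 × 10^-21/27)^(1/4) = 4.30 × 10^-6 M

4.30e-6 M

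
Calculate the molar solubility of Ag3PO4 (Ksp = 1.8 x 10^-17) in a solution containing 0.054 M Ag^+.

Ag3PO4(s) ⇌ 3 Ag^+ + PO4^3-
Ksp = [Ag^+]^3[PO4^3-]
Let s = moles of Ag3PO4 that dissolve per litre. [Ag^+] = 0.054 + 3s ≈ 0.054, [PO4^3-] = s (Ksp is small, so little additional dissolves).
Ksp ≈ (0.054)^3 × s
s = 1.1 × 10^-13 M
Check: 3s = 3.4 × 10^-13 ≪ 0.054, so the approximation is valid.

1.1 x 10^-13 M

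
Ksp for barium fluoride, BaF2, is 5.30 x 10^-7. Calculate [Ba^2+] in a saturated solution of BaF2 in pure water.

BaF2(s) <=> Ba^2+ + 2 F^-
Ksp = [Ba^2+][F^-]^2
For each mole of BaF2 that dissolves: [Ba^2+] = s, [F^-] = 2s.
Substituting: Ksp = s(2s)^2 = 4s^3
s^3 = 5.30 x 10^-7 / 4, so s = 5.098 x 10^-3 M
[Ba^2+] = s = 5.10 × 10^-3 M

5.10e-3 M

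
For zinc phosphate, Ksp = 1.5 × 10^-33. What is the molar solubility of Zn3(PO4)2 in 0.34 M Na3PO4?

Zn3(PO4)2(s) ⇌ 3 Zn^2+(aq) + 2 PO4^3-(aq)
Ksp = [Zn^2+]^3[PO4^3-]^2
If s mol/L dissolves here, [Zn^2+] = 3s, [PO4^3-] = 0.34 + 2s ≈ 0.34 (since PO4^3- from Na3PO4 dominates).
Ksp ≈ (3s)^3 × (0.34)^2
s = 7.8 x 10^-12 M
Check: 2s = 1.6 x 10^-11 ≪ 0.34, so the approximation is valid.

7.8e-12 M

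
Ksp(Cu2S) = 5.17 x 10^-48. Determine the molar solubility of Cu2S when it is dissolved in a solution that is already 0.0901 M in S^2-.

Cu2S(s) <=> 2 Cu^+ + S^2-
Ksp = [Cu^+]^2[S^2-]
Let s be the molar solubility in this solution. [Cu^+] = 2s, [S^2-] = 0.0901 + s ≈ 0.0901 (Ksp is small, so little additional dissolves).
Ksp ≈ (2s)^2 × 0.0901
s = 3.79 x 10^-24 M
Check: s = 3.8 × 10^-24 ≪ 0.0901, so the approximation is valid.

s ≈ 3.79 × 10^-24 M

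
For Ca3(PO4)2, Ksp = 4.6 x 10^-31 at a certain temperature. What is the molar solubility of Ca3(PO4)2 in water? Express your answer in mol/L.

Ca3(PO4)2(s) <=> 3 Ca^2+(aq) + 2 PO4^3-(aq)
Ksp = [Ca^2+]^3[PO4^3-]^2
If s mol/L of Ca3(PO4)2 dissolves, [Ca^2+] = 3s and [PO4^3-] = 2s.
So Ksp = (3s)^3 × (2s)^2 = 108s^5
Solving, s = (4.6 x 10^-31/108)^(1/5) = 3.4 x 10^-7 M

s = 3.4e-7 M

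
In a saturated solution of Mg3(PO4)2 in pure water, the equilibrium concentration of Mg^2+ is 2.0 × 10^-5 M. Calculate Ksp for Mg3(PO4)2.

1.4 x 10^-24

Mg3(PO4)2(s) <=> 3 Mg^2+ + 2 PO4^3-
Stoichiometry gives [PO4^3-] = (2/3)[Mg^2+] = 1.33 x 10^-5 M.
Ksp = [Mg^2+]^3[PO4^3-]^2
Ksp = (2.0 x 10^-5)^3 × (1.33 × 10^-5)^2 = 1.4 x 10^-24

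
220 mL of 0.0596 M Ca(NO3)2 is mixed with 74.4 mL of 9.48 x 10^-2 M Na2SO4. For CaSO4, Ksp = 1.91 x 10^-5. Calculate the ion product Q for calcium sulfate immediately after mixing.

Total volume = 220 + 74.4 = 294.4 mL.
[Ca^2+] = 5.96 × 10^-2 × (220/294.4) = 4.454 x 10^-2 M
[SO4^2-] = 9.48 x 10^-2 × (74.4/294.4) = 2.396 × 10^-2 M
CaSO4(s) ⇌ Ca^2+(aq) + SO4^2-(aq), so Q = [Ca^2+][SO4^2-]
Q = (4.454 × 10^-2)(2.396 × 10^-2) = 1.07 x 10^-3
Q > Ksp, so CaSO4 will precipitate.

Q = 1.07e-3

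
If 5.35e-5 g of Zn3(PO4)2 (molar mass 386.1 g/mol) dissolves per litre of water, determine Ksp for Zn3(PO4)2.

Molar solubility s = (5.35 × 10^-5 g/L) / (386.1 g/mol) = 1.386 × 10^-7 M.
Zn3(PO4)2(s) ⇌ 3 Zn^2+ + 2 PO4^3-
Let s = molar solubility. Then [Zn^2+] = 3s and [PO4^3-] = 2s.
Ksp = [Zn^2+]^3[PO4^3-]^2
So Ksp = (3s)^3 × (2s)^2 = 108s^5
With s = 1.386 × 10^-7: Ksp = 5.52 × 10^-33

Ksp = 5.52 × 10^-33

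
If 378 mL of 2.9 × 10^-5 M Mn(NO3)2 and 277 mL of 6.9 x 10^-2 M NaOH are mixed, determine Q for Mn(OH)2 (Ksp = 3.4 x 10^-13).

Total volume = 378 + 277 = 655 mL.
[Mn^2+] = 2.9 × 10^-5 × (378/655) = 1.67 × 10^-5 M
[OH^-] = 6.9 × 10^-2 × (277/655) = 2.92 × 10^-2 M
Mn(OH)2(s) ⇌ Mn^2+ + 2 OH^-, so Q = [Mn^2+][OH^-]^2
Q = (1.67 x 10^-5)(2.92 × 10^-2)^2 = 1.4 × 10^-8
Q > Ksp, so Mn(OH)2 will precipitate.

Q = 1.4 × 10^-8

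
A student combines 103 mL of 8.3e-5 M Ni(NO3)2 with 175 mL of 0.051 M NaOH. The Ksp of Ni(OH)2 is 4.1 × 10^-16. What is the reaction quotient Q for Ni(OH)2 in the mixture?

Total volume = 103 + 175 = 278 mL.
[Ni^2+] = 8.3 × 10^-5 × (103/278) = 3.08 x 10^-5 M
[OH^-] = 5.1 × 10^-2 × (175/278) = 3.21 × 10^-2 M
Ni(OH)2(s) <=> Ni^2+ + 2 OH^-, so Q = [Ni^2+][OH^-]^2
Q = (3.08 × 10^-5)(3.21 x 10^-2)^2 = 3.2 x 10^-8
Q > Ksp, so Ni(OH)2 will precipitate.

3.2 x 10^-8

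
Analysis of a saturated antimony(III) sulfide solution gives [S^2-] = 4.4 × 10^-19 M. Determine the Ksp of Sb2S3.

Ksp = 7.3 × 10^-93

Sb2S3(s) ⇌ 2 Sb^3+(aq) + 3 S^2-(aq)
Stoichiometry gives [Sb^3+] = (2/3)[S^2-] = 2.93 × 10^-19 M.
Ksp = [Sb^3+]^2[S^2-]^3
Ksp = (2.93 × 10^-19)^2 × (4.4 x 10^-19)^3 = 7.3 x 10^-93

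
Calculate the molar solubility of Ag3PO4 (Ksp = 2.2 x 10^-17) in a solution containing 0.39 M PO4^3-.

Ag3PO4(s) <=> 3 Ag^+ + PO4^3-
Ksp = [Ag^+]^3[PO4^3-]
If s mol/L dissolves here, [Ag^+] = 3s, [PO4^3-] = 0.39 + s ≈ 0.39 (common-ion effect: PO4^3- is already 0.39 M).
Ksp ≈ (3s)^3 × 0.39
s = 1.3 x 10^-6 M
Check: s = 1.3 x 10^-6 ≪ 0.39, so the approximation is valid.

s ≈ 1.3 x 10^-6 M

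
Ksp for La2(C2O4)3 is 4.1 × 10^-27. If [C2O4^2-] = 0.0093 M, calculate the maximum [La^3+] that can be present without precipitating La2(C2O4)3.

7.1 × 10^-11 M

La2(C2O4)3(s) <=> 2 La^3+(aq) + 3 C2O4^2-(aq)
Ksp = [La^3+]^2[C2O4^2-]^3
Precipitation begins when Q = Ksp. With [C2O4^2-] = 0.0093 M:
4.1 × 10^-27 = (0.0093)^3 × [La^3+]^2
[La^3+] = (4.1 × 10^-27 / 8.04 x 10^-7)^(1/2) = 7.1 x 10^-11 M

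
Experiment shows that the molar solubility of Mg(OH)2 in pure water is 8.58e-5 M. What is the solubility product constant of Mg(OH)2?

Mg(OH)2(s) ⇌ Mg^2+(aq) + 2 OH^-(aq)
Let s = molar solubility. Then [Mg^2+] = s and [OH^-] = 2s.
Ksp = [Mg^2+][OH^-]^2
Substituting: Ksp = s(2s)^2 = 4s^3
Ksp = 4 × (8.58 x 10^-5)^3 = 2.53 × 10^-12

Ksp ≈ 2.53e-12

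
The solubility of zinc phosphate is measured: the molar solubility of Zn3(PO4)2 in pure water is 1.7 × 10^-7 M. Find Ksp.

Ksp ≈ 1.5 × 10^-32

Zn3(PO4)2(s) ⇌ 3 Zn^2+ + 2 PO4^3-
Let s = molar solubility. Then [Zn^2+] = 3s and [PO4^3-] = 2s.
Ksp = [Zn^2+]^3[PO4^3-]^2
So Ksp = (3s)^3 × (2s)^2 = 108s^5
Ksp = 108 × (1.7 × 10^-7)^5 = 1.5 × 10^-32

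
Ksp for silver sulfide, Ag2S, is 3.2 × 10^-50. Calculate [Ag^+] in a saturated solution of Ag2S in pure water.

[Ag^+] = 4.0e-17 M

Ag2S(s) ⇌ 2 Ag^+ + S^2-
Ksp = [Ag^+]^2[S^2-]
If s mol/L of Ag2S dissolves, [Ag^+] = 2s and [S^2-] = s.
Ksp = (2s)^2s = 4s^3
s^3 = 3.2 × 10^-50 / 4, so s = 2.00 × 10^-17 M
[Ag^+] = 2s = 4.0 × 10^-17 M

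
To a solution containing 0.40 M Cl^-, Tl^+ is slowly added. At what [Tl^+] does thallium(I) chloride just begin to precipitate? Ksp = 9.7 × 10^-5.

TlCl(s) <=> Tl^+ + Cl^-
Ksp = [Tl^+][Cl^-]
Precipitation begins when Q = Ksp. With [Cl^-] = 0.40 M:
9.7 × 10^-5 = (0.40) × [Tl^+]
[Tl^+] = (9.7 × 10^-5 / 4.0 × 10^-1) = 2.4 x 10^-4 M

[Tl^+] = 2.4 × 10^-4 M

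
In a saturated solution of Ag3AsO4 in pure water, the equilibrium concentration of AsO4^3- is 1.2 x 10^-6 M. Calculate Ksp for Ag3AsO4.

Ag3AsO4(s) ⇌ 3 Ag^+ + AsO4^3-
Stoichiometry gives [Ag^+] = (3/1)[AsO4^3-] = 3.60 × 10^-6 M.
Ksp = [Ag^+]^3[AsO4^3-]
Ksp = (3.60 x 10^-6)^3 × 1.2 × 10^-6 = 5.6 x 10^-23

Ksp ≈ 5.6 × 10^-23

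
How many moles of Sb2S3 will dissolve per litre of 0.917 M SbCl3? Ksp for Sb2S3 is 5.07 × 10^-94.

Sb2S3(s) ⇌ 2 Sb^3+ + 3 S^2-
Ksp = [Sb^3+]^2[S^2-]^3
Let s be the molar solubility in this solution. [Sb^3+] = 0.917 + 2s ≈ 0.917, [S^2-] = 3s (since Sb^3+ from SbCl3 dominates).
Ksp ≈ (0.917)^2 × (3s)^3
s = 2.82 × 10^-32 M
Check: 2s = 5.6 × 10^-32 ≪ 0.917, so the approximation is valid.

s ≈ 2.82 × 10^-32 M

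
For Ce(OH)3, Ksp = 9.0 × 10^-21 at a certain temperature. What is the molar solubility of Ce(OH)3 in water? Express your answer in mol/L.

Ce(OH)3(s) ⇌ Ce^3+ + 3 OH^-
Ksp = [Ce^3+][OH^-]^3
Let s = molar solubility. Then [Ce^3+] = s and [OH^-] = 3s.
Substituting: Ksp = s(3s)^3 = 27s^4
Solving, s = (9.0 × 10^-21/27)^(1/4) = 4.3 × 10^-6 M

s = 4.3 x 10^-6 M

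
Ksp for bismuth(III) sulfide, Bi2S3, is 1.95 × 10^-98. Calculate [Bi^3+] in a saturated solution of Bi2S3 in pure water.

[Bi^3+] ≈ 2.25 × 10^-20 M

Bi2S3(s) ⇌ 2 Bi^3+(aq) + 3 S^2-(aq)
Ksp = [Bi^3+]^2[S^2-]^3
If s mol/L of Bi2S3 dissolves, [Bi^3+] = 2s and [S^2-] = 3s.
Ksp = (2s)^2(3s)^3 = 108s^5
Solving, s = (1.95 × 10^-98/108)^(1/5) = 1.125 x 10^-20 M
[Bi^3+] = 2s = 2.25 × 10^-20 M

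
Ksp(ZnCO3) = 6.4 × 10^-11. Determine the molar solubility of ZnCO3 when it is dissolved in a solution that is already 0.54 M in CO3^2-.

ZnCO3(s) ⇌ Zn^2+ + CO3^2-
Ksp = [Zn^2+][CO3^2-]
Let s be the molar solubility in this solution. [Zn^2+] = s, [CO3^2-] = 0.54 + s ≈ 0.54 (common-ion effect: CO3^2- is already 0.54 M).
Ksp ≈ s × 0.54
s = 1.2 x 10^-10 M
Check: s = 1.2 × 10^-10 ≪ 0.54, so the approximation is valid.

s = 1.2e-10 M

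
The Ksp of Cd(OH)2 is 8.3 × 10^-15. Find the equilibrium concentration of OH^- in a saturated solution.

Cd(OH)2(s) ⇌ Cd^2+(aq) + 2 OH^-(aq)
Ksp = [Cd^2+][OH^-]^2
Let s = molar solubility. Then [Cd^2+] = s and [OH^-] = 2s.
Substituting: Ksp = s(2s)^2 = 4s^3
Solving, s = (8.3 × 10^-15/4)^(1/3) = 1.28 × 10^-5 M
[OH^-] = 2s = 2.6 × 10^-5 M

[OH^-] = 2.6e-5 M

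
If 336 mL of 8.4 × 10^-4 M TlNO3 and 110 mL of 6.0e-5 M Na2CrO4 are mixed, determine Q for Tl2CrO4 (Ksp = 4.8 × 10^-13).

5.9 × 10^-12

Total volume = 336 + 110 = 446 mL.
[Tl^+] = 8.4 x 10^-4 × (336/446) = 6.33 x 10^-4 M
[CrO4^2-] = 6.0 × 10^-5 × (110/446) = 1.48 × 10^-5 M
Tl2CrO4(s) ⇌ 2 Tl^+(aq) + CrO4^2-(aq), so Q = [Tl^+]^2[CrO4^2-]
Q = (6.33 × 10^-4)^2(1.48 × 10^-5) = 5.9 × 10^-12
Q > Ksp, so Tl2CrO4 will precipitate.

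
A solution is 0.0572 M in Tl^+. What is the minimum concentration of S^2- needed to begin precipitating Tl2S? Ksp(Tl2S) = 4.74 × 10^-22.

Tl2S(s) ⇌ 2 Tl^+ + S^2-
Ksp = [Tl^+]^2[S^2-]
Precipitation begins when Q = Ksp. With [Tl^+] = 0.0572 M:
4.74 × 10^-22 = (0.0572)^2 × [S^2-]
[S^2-] = (4.74 × 10^-22 / 3.272 × 10^-3) = 1.45 x 10^-19 M

[S^2-] = 1.45 x 10^-19 M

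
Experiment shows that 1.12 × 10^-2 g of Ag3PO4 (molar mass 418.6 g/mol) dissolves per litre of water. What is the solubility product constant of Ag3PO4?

Ksp = 1.38 × 10^-17

Molar solubility s = (1.12 × 10^-2 g/L) / (418.6 g/mol) = 2.676 x 10^-5 M.
Ag3PO4(s) ⇌ 3 Ag^+ + PO4^3-
If s mol/L of Ag3PO4 dissolves, [Ag^+] = 3s and [PO4^3-] = s.
Ksp = [Ag^+]^3[PO4^3-]
So Ksp = (3s)^3 × s = 27s^4
Ksp = 27 × (2.676 × 10^-5)^4 = 1.38 × 10^-17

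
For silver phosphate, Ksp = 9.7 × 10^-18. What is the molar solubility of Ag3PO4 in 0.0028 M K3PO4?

Ag3PO4(s) ⇌ 3 Ag^+ + PO4^3-
Ksp = [Ag^+]^3[PO4^3-]
Let s be the molar solubility in this solution. [Ag^+] = 3s, [PO4^3-] = 0.0028 + s ≈ 0.0028 (Ksp is small, so little additional dissolves).
Ksp ≈ (3s)^3 × 0.0028
s = 5.0 × 10^-6 M
Check: s = 5.0 × 10^-6 ≪ 0.0028, so the approximation is valid.

5.0e-6 M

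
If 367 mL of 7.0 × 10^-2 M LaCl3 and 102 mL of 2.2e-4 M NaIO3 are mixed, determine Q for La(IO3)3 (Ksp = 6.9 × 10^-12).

6.0 x 10^-15

Total volume = 367 + 102 = 469 mL.
[La^3+] = 7.0 x 10^-2 × (367/469) = 5.48 x 10^-2 M
[IO3^-] = 2.2 x 10^-4 × (102/469) = 4.78 × 10^-5 M
La(IO3)3(s) ⇌ La^3+(aq) + 3 IO3^-(aq), so Q = [La^3+][IO3^-]^3
Q = (5.48 x 10^-2)(4.78 × 10^-5)^3 = 6.0 × 10^-15
Q < Ksp, so no precipitate of La(IO3)3 forms.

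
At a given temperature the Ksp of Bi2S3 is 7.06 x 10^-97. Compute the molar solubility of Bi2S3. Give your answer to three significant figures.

2.31e-20 M

Bi2S3(s) <=> 2 Bi^3+ + 3 S^2-
Ksp = [Bi^3+]^2[S^2-]^3
If s mol/L of Bi2S3 dissolves, [Bi^3+] = 2s and [S^2-] = 3s.
Substituting: Ksp = (2s)^2(3s)^3 = 108s^5
s = (7.06 x 10^-97 / 108)^(1/5) = 2.31 × 10^-20 M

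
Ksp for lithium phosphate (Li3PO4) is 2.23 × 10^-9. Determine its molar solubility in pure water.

s ≈ 3.01 × 10^-3 M

Li3PO4(s) ⇌ 3 Li^+(aq) + PO4^3-(aq)
Ksp = [Li^+]^3[PO4^3-]
With molar solubility s: [Li^+] = 3s, [PO4^3-] = s.
Substituting: Ksp = (3s)^3s = 27s^4
s^4 = 2.23 × 10^-9 / 27, so s = 3.01 × 10^-3 M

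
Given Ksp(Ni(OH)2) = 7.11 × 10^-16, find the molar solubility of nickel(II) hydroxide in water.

s = 5.62e-6 M

Ni(OH)2(s) ⇌ Ni^2+ + 2 OH^-
Ksp = [Ni^2+][OH^-]^2
With molar solubility s: [Ni^2+] = s, [OH^-] = 2s.
Ksp = s(2s)^2 = 4s^3
s^3 = 7.11 × 10^-16 / 4, so s = 5.62 x 10^-6 M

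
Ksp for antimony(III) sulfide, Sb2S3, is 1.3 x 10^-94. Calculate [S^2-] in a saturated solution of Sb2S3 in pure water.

Sb2S3(s) <=> 2 Sb^3+ + 3 S^2-
Ksp = [Sb^3+]^2[S^2-]^3
For each mole of Sb2S3 that dissolves: [Sb^3+] = 2s, [S^2-] = 3s.
Substituting: Ksp = (2s)^2(3s)^3 = 108s^5
s^5 = 1.3 x 10^-94 / 108, so s = 6.55 × 10^-20 M
[S^2-] = 3s = 2.0 x 10^-19 M

[S^2-] = 2.0 × 10^-19 M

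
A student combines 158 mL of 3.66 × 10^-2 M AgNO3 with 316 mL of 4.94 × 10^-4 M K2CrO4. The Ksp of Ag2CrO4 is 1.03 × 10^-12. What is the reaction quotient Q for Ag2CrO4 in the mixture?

Total volume = 158 + 316 = 474 mL.
[Ag^+] = 3.66 x 10^-2 × (158/474) = 1.220 × 10^-2 M
[CrO4^2-] = 4.94 × 10^-4 × (316/474) = 3.293 × 10^-4 M
Ag2CrO4(s) ⇌ 2 Ag^+(aq) + CrO4^2-(aq), so Q = [Ag^+]^2[CrO4^2-]
Q = (1.220 × 10^-2)^2(3.293 x 10^-4) = 4.90 × 10^-8
Q > Ksp, so Ag2CrO4 will precipitate.

Q ≈ 4.90 × 10^-8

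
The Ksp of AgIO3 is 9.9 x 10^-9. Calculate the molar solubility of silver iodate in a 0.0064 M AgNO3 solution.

s ≈ 1.5 × 10^-6 M

AgIO3(s) ⇌ Ag^+ + IO3^-
Ksp = [Ag^+][IO3^-]
Let s = moles of AgIO3 that dissolve per litre. [Ag^+] = 0.0064 + s ≈ 0.0064, [IO3^-] = s (since Ag^+ from AgNO3 dominates).
Ksp ≈ 0.0064 × s
s = 1.5 × 10^-6 M
Check: s = 1.5 x 10^-6 ≪ 0.0064, so the approximation is valid.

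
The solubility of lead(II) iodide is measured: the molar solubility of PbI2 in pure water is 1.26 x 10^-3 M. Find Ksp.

PbI2(s) <=> Pb^2+ + 2 I^-
For each mole of PbI2 that dissolves: [Pb^2+] = s, [I^-] = 2s.
Ksp = [Pb^2+][I^-]^2
Ksp = s(2s)^2 = 4s^3
Ksp = 4 × (1.26 × 10^-3)^3 = 8.00 × 10^-9

Ksp = 8.00 × 10^-9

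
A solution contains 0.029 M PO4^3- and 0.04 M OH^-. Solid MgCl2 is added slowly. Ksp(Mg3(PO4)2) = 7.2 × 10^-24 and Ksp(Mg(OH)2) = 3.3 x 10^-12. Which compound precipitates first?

Precipitation of each salt starts when its ion product equals its Ksp.
For Mg3(PO4)2: 7.2 × 10^-24 = (0.029)^2 × [Mg^2+]^3  ⇒  [Mg^2+] = 2.0 × 10^-7 M.
For Mg(OH)2: 3.3 x 10^-12 = (0.04)^2 × [Mg^2+]  ⇒  [Mg^2+] = 2.1 x 10^-9 M.
The salt with the lower threshold [Mg^2+] precipitates first: Mg(OH)2.

Mg(OH)2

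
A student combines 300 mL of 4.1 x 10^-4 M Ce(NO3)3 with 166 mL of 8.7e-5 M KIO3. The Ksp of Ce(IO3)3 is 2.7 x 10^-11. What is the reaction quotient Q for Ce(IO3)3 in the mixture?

7.9 x 10^-18

Total volume = 300 + 166 = 466 mL.
[Ce^3+] = 4.1 × 10^-4 × (300/466) = 2.64 x 10^-4 M
[IO3^-] = 8.7 × 10^-5 × (166/466) = 3.10 × 10^-5 M
Ce(IO3)3(s) ⇌ Ce^3+(aq) + 3 IO3^-(aq), so Q = [Ce^3+][IO3^-]^3
Q = (2.64 x 10^-4)(3.10 × 10^-5)^3 = 7.9 x 10^-18
Q < Ksp, so no precipitate of Ce(IO3)3 forms.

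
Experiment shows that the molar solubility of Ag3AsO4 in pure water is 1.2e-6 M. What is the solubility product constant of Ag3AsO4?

Ag3AsO4(s) <=> 3 Ag^+(aq) + AsO4^3-(aq)
For each mole of Ag3AsO4 that dissolves: [Ag^+] = 3s, [AsO4^3-] = s.
Ksp = [Ag^+]^3[AsO4^3-]
Substituting: Ksp = (3s)^3s = 27s^4
Ksp = 27 × (1.2 × 10^-6)^4 = 5.6 x 10^-23

Ksp ≈ 5.6e-23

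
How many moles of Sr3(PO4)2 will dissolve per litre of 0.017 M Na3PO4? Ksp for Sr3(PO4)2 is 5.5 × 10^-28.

Sr3(PO4)2(s) ⇌ 3 Sr^2+ + 2 PO4^3-
Ksp = [Sr^2+]^3[PO4^3-]^2
Let s = moles of Sr3(PO4)2 that dissolve per litre. [Sr^2+] = 3s, [PO4^3-] = 0.017 + 2s ≈ 0.017 (common-ion effect: PO4^3- is already 0.017 M).
Ksp ≈ (3s)^3 × (0.017)^2
s = 4.1 × 10^-9 M
Check: 2s = 8.3 x 10^-9 ≪ 0.017, so the approximation is valid.

s = 4.1e-9 M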